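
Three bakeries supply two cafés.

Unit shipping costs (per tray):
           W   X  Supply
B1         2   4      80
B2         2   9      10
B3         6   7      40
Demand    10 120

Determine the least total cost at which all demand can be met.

620

A cheapest plan:
  B1–X: 80 trays
  B2–W: 10 trays
  B3–X: 40 trays
Total cost = 620.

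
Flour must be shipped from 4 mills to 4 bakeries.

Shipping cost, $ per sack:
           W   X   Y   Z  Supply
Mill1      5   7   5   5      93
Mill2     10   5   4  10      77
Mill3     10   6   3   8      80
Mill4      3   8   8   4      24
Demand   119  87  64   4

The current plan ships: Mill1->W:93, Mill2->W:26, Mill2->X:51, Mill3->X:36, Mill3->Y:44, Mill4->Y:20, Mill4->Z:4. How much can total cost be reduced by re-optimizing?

Current plan cost = 93·5 + 26·10 + 51·5 + 36·6 + 44·3 + 20·8 + 4·4 = $1504.
Optimal plan:
  Mill1->W: 93 × $5 = $465
  Mill2->X: 77 × $5 = $385
  Mill3->W: 2 × $10 = $20
  Mill3->X: 10 × $6 = $60
  Mill3->Y: 64 × $3 = $192
  Mill3->Z: 4 × $8 = $32
  Mill4->W: 24 × $3 = $72
Optimal cost = $1226.
Saving = 1504 − 1226 = $278.

278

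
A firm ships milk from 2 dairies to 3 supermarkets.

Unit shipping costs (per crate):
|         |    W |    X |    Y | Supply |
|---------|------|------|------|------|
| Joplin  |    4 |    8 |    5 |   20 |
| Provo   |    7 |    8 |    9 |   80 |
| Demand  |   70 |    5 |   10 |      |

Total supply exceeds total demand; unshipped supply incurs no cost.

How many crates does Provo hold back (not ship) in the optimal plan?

Minimum-cost shipments:
  Joplin→W: 10 crates
  Joplin→Y: 10 crates
  Provo→W: 60 crates
  Provo→X: 5 crates
Total cost = 550.
Provo ships 65 of its 80, leaving 15.

15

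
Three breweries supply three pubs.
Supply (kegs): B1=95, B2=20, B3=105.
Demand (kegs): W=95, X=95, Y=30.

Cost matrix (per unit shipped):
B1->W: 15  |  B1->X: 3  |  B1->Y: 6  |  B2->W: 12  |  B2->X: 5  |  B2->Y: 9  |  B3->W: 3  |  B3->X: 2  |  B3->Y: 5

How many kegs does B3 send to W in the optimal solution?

95

The minimum-cost plan:
  B1→X: 65 × 3 = 195
  B1→Y: 30 × 6 = 180
  B2→X: 20 × 5 = 100
  B3→W: 95 × 3 = 285
  B3→X: 10 × 2 = 20
Total cost = 780.
So B3→W carries 95 kegs.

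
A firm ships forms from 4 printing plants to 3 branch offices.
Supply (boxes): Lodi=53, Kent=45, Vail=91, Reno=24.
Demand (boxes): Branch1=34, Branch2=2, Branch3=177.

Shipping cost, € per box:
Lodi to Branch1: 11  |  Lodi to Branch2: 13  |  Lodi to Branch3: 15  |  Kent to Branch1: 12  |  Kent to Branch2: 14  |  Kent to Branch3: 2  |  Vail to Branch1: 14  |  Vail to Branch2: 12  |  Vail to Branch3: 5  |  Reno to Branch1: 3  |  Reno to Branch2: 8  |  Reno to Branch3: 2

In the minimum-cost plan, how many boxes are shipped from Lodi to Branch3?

Solving gives:
  Lodi to Branch1: 34 × €11 = €374
  Lodi to Branch2: 2 × €13 = €26
  Lodi to Branch3: 17 × €15 = €255
  Kent to Branch3: 45 × €2 = €90
  Vail to Branch3: 91 × €5 = €455
  Reno to Branch3: 24 × €2 = €48
Total cost = €1248.
So Lodi→Branch3 carries 17 boxes.

17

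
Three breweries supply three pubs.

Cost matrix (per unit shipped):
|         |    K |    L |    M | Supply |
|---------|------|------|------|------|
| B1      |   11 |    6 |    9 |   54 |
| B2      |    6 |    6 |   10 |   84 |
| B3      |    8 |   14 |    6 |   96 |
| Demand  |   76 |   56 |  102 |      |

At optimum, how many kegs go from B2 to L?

Optimal shipments:
  B1 to L: 48 kegs
  B1 to M: 6 kegs
  B2 to K: 76 kegs
  B2 to L: 8 kegs
  B3 to M: 96 kegs
Total cost = 1422.
So B2→L carries 8 kegs.

8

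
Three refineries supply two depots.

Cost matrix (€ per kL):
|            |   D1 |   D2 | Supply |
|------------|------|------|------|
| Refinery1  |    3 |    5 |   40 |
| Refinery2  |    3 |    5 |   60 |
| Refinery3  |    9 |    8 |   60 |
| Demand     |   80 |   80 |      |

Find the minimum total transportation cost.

One minimum-cost allocation:
  Refinery1→D1: 40 kL
  Refinery2→D1: 40 kL
  Refinery2→D2: 20 kL
  Refinery3→D2: 60 kL
Total cost = €820.

820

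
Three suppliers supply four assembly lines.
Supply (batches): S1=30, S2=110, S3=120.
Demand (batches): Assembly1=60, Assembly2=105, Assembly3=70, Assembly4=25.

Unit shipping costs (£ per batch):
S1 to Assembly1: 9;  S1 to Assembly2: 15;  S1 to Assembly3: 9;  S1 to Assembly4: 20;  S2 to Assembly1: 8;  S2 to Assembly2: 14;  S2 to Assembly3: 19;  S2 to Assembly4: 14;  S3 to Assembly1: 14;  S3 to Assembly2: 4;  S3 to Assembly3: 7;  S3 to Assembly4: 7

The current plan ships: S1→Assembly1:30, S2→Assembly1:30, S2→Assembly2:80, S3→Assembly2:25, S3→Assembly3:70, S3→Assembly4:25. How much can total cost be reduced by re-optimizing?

345

Current plan cost = 30·9 + 30·8 + 80·14 + 25·4 + 70·7 + 25·7 = £2395.
Optimal plan:
  S1->Assembly3: 30 × £9 = £270
  S2->Assembly1: 60 × £8 = £480
  S2->Assembly2: 25 × £14 = £350
  S2->Assembly4: 25 × £14 = £350
  S3->Assembly2: 80 × £4 = £320
  S3->Assembly3: 40 × £7 = £280
Optimal cost = £2050.
Saving = 2395 − 2050 = £345.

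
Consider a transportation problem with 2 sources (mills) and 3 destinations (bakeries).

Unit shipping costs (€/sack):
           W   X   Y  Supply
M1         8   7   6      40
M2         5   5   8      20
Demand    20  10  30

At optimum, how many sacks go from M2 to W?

Optimal shipments:
  M1 to X: 10 sacks
  M1 to Y: 30 sacks
  M2 to W: 20 sacks
Total cost = €350.
So M2→W carries 20 sacks.

20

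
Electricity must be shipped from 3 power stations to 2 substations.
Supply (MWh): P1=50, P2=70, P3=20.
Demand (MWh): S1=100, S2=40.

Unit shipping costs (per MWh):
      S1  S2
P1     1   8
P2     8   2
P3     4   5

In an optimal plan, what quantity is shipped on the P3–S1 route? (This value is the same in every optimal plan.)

20

Solving gives:
  P1->S1: 50 × 1 = 50
  P2->S1: 30 × 8 = 240
  P2->S2: 40 × 2 = 80
  P3->S1: 20 × 4 = 80
Total cost = 450.
So P3→S1 carries 20 MWh.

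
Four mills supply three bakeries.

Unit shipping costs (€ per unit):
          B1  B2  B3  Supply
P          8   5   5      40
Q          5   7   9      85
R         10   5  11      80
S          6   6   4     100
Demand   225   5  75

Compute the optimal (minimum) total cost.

A cheapest plan:
  P–B3: 40 × €5 = €200
  Q–B1: 85 × €5 = €425
  R–B1: 75 × €10 = €750
  R–B2: 5 × €5 = €25
  S–B1: 65 × €6 = €390
  S–B3: 35 × €4 = €140
Total = 200 + 425 + 750 + 25 + 390 + 140 = €1930.

1930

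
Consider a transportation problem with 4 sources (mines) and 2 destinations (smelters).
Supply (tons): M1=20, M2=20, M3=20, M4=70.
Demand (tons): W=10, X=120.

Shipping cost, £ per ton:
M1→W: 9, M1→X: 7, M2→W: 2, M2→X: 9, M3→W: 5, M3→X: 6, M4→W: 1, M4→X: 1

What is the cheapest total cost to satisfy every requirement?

Optimal allocation:
  M1–X: 20 × £7 = £140
  M2–W: 10 × £2 = £20
  M2–X: 10 × £9 = £90
  M3–X: 20 × £6 = £120
  M4–X: 70 × £1 = £70
Total = 140 + 20 + 90 + 120 + 70 = £440.

440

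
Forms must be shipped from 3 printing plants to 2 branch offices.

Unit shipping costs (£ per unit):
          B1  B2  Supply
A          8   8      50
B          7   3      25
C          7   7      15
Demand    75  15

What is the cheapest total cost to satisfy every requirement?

620

A cheapest plan:
  A→B1: 50 × £8 = £400
  B→B1: 10 × £7 = £70
  B→B2: 15 × £3 = £45
  C→B1: 15 × £7 = £105
Total = 400 + 70 + 45 + 105 = £620.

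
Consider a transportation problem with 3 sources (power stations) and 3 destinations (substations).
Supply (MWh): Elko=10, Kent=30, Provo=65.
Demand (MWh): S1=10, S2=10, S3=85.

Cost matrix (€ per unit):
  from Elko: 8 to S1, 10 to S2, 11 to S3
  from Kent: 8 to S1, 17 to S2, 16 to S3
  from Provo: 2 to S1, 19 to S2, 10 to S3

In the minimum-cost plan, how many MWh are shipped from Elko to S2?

Solving gives:
  Elko to S2: 10 × €10 = €100
  Kent to S1: 10 × €8 = €80
  Kent to S3: 20 × €16 = €320
  Provo to S3: 65 × €10 = €650
Total cost = €1150.
So Elko→S2 carries 10 MWh.

10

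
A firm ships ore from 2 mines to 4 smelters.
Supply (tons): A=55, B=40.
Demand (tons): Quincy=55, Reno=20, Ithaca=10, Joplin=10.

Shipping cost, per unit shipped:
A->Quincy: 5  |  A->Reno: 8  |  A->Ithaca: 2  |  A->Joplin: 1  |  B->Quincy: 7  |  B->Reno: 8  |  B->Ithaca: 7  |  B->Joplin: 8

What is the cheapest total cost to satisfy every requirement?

505

A cheapest plan:
  A→Quincy: 35 × 5 = 175
  A→Ithaca: 10 × 2 = 20
  A→Joplin: 10 × 1 = 10
  B→Quincy: 20 × 7 = 140
  B→Reno: 20 × 8 = 160
Total = 175 + 20 + 10 + 140 + 160 = 505.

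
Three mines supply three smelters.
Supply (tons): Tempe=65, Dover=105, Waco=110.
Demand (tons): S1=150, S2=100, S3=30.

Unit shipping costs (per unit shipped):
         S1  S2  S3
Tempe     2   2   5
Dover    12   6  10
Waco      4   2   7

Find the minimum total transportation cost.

1270

Optimal allocation:
  Tempe to S1: 65 tons
  Dover to S2: 75 tons
  Dover to S3: 30 tons
  Waco to S1: 85 tons
  Waco to S2: 25 tons
Total cost = 1270.
(Supply check: Tempe ships 65; Dover ships 105; Waco ships 110.)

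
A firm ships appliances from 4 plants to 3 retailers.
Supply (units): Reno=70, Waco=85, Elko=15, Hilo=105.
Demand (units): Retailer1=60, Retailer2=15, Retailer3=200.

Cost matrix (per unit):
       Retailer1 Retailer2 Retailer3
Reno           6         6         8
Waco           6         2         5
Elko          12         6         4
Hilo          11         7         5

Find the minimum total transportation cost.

Optimal allocation:
  Reno–Retailer1: 60 × 6 = 360
  Reno–Retailer3: 10 × 8 = 80
  Waco–Retailer2: 15 × 2 = 30
  Waco–Retailer3: 70 × 5 = 350
  Elko–Retailer3: 15 × 4 = 60
  Hilo–Retailer3: 105 × 5 = 525
Total = 360 + 80 + 30 + 350 + 60 + 525 = 1405.

1405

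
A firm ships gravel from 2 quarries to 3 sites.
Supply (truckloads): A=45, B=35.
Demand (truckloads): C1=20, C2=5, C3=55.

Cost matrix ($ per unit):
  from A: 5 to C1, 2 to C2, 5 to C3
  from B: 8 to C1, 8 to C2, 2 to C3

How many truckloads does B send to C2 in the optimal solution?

0

Solving gives:
  A→C1: 20 truckloads
  A→C2: 5 truckloads
  A→C3: 20 truckloads
  B→C3: 35 truckloads
Total cost = $280.
The route B→C2 is not used.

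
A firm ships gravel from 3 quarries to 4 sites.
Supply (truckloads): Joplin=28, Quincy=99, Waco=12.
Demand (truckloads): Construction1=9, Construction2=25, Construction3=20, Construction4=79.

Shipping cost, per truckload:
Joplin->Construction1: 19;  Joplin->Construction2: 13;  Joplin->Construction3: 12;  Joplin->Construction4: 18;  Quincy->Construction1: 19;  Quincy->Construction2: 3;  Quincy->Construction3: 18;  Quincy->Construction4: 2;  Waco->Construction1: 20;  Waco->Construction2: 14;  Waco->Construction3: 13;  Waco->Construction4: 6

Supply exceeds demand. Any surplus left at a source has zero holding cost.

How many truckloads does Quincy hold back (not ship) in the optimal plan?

An optimal plan:
  Joplin to Construction1: 8 × 19 = 152
  Joplin to Construction3: 20 × 12 = 240
  Quincy to Construction2: 25 × 3 = 75
  Quincy to Construction4: 74 × 2 = 148
  Waco to Construction1: 1 × 20 = 20
  Waco to Construction4: 5 × 6 = 30
Total cost = 665.
Quincy ships 99 of its 99, leaving 0.

0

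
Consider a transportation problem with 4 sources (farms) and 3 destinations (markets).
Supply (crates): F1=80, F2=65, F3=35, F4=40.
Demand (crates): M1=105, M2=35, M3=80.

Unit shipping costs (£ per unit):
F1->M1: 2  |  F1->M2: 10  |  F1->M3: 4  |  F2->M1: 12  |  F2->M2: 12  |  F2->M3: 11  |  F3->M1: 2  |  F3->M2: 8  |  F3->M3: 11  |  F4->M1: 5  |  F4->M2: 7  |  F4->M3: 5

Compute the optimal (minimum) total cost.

1200

A cheapest plan:
  F1→M1: 70 crates
  F1→M3: 10 crates
  F2→M2: 35 crates
  F2→M3: 30 crates
  F3→M1: 35 crates
  F4→M3: 40 crates
Total cost = £1200.
(Supply check: F1 ships 80; F2 ships 65; F3 ships 35; F4 ships 40.)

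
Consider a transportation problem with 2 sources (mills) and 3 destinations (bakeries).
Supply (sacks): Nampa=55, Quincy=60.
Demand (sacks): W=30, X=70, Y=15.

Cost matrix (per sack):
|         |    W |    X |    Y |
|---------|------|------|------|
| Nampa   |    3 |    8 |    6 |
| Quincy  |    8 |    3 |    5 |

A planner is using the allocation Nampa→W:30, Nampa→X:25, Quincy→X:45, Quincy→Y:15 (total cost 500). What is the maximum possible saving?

Current plan cost = 30·3 + 25·8 + 45·3 + 15·5 = 500.
Optimal plan:
  Nampa–W: 30 × 3 = 90
  Nampa–X: 10 × 8 = 80
  Nampa–Y: 15 × 6 = 90
  Quincy–X: 60 × 3 = 180
Optimal cost = 440.
Saving = 500 − 440 = 60.

60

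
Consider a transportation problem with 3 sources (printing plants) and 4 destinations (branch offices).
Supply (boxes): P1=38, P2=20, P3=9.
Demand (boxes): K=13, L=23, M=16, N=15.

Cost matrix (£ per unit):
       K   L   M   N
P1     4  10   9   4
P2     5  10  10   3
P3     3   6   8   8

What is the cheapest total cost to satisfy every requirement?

An optimal shipping plan:
  P1 to K: 13 × £4 = £52
  P1 to L: 9 × £10 = £90
  P1 to M: 16 × £9 = £144
  P2 to L: 5 × £10 = £50
  P2 to N: 15 × £3 = £45
  P3 to L: 9 × £6 = £54
Total = 52 + 90 + 144 + 50 + 45 + 54 = £435.

435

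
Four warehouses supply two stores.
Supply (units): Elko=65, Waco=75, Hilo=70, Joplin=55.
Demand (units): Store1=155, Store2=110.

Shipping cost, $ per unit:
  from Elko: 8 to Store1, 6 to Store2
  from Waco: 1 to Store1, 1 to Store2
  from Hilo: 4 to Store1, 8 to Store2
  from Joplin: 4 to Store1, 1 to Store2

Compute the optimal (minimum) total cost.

820

An optimal shipping plan:
  Elko→Store1: 10 × $8 = $80
  Elko→Store2: 55 × $6 = $330
  Waco→Store1: 75 × $1 = $75
  Hilo→Store1: 70 × $4 = $280
  Joplin→Store2: 55 × $1 = $55
Total = 80 + 330 + 75 + 280 + 55 = $820.
(Supply check: Elko ships 65; Waco ships 75; Hilo ships 70; Joplin ships 55.)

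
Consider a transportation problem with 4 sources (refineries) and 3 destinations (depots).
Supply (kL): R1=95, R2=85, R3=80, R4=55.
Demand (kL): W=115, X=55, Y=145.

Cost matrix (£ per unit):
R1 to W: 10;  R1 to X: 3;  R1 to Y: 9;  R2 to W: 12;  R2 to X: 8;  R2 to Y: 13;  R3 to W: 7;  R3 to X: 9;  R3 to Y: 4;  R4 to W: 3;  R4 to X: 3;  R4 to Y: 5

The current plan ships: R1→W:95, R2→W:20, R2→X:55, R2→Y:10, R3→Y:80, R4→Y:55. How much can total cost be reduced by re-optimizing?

300

Current plan cost = 95·10 + 20·12 + 55·8 + 10·13 + 80·4 + 55·5 = £2355.
Optimal plan:
  R1→X: 55 × £3 = £165
  R1→Y: 40 × £9 = £360
  R2→W: 60 × £12 = £720
  R2→Y: 25 × £13 = £325
  R3→Y: 80 × £4 = £320
  R4→W: 55 × £3 = £165
Optimal cost = £2055.
Saving = 2355 − 2055 = £300.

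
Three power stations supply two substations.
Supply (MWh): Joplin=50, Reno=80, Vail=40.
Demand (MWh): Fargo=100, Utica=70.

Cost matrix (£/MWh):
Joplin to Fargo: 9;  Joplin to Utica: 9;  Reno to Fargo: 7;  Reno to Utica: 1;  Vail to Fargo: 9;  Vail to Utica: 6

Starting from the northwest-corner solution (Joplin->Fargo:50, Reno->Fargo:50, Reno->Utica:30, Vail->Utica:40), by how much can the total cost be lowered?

Current plan cost = 50·9 + 50·7 + 30·1 + 40·6 = £1070.
Optimal plan:
  Joplin→Fargo: 50 × £9 = £450
  Reno→Fargo: 10 × £7 = £70
  Reno→Utica: 70 × £1 = £70
  Vail→Fargo: 40 × £9 = £360
Optimal cost = £950.
Saving = 1070 − 950 = £120.

120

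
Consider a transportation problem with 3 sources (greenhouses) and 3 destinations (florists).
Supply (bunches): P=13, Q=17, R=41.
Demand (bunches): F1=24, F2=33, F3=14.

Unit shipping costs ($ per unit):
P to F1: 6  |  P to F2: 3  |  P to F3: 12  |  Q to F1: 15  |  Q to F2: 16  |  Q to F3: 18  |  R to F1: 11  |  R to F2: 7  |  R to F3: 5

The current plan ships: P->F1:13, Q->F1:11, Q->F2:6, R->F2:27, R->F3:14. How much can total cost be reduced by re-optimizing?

Current plan cost = 13·6 + 11·15 + 6·16 + 27·7 + 14·5 = $598.
Optimal plan:
  P→F1: 7 × $6 = $42
  P→F2: 6 × $3 = $18
  Q→F1: 17 × $15 = $255
  R→F2: 27 × $7 = $189
  R→F3: 14 × $5 = $70
Optimal cost = $574.
Saving = 598 − 574 = $24.

24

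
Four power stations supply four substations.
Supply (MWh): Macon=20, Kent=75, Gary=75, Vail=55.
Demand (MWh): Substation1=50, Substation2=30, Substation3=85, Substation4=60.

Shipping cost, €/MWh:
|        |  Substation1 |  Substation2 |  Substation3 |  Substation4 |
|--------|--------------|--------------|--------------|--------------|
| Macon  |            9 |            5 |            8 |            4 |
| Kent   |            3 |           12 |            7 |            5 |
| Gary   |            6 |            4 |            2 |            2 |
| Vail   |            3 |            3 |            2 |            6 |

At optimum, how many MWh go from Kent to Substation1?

50

Optimal shipments:
  Macon→Substation4: 20 × €4 = €80
  Kent→Substation1: 50 × €3 = €150
  Kent→Substation4: 25 × €5 = €125
  Gary→Substation3: 60 × €2 = €120
  Gary→Substation4: 15 × €2 = €30
  Vail→Substation2: 30 × €3 = €90
  Vail→Substation3: 25 × €2 = €50
Total cost = €645.
So Kent→Substation1 carries 50 MWh.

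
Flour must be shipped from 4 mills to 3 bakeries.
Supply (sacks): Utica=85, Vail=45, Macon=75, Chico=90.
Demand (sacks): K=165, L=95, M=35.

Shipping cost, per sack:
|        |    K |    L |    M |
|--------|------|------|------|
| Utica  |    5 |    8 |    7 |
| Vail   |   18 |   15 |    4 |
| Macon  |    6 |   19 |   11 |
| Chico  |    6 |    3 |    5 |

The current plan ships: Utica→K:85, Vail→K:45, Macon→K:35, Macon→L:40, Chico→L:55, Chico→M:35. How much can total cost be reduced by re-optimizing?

1095

Current plan cost = 85·5 + 45·18 + 35·6 + 40·19 + 55·3 + 35·5 = 2545.
Optimal plan:
  Utica->K: 85 × 5 = 425
  Vail->L: 10 × 15 = 150
  Vail->M: 35 × 4 = 140
  Macon->K: 75 × 6 = 450
  Chico->K: 5 × 6 = 30
  Chico->L: 85 × 3 = 255
Optimal cost = 1450.
Saving = 2545 − 1450 = 1095.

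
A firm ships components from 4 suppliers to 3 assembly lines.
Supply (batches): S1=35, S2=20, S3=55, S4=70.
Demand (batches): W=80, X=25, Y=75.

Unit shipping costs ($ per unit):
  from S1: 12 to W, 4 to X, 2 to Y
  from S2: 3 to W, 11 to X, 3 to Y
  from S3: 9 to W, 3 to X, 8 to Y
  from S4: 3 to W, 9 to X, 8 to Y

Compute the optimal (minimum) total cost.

Optimal allocation:
  S1->Y: 35 batches
  S2->W: 10 batches
  S2->Y: 10 batches
  S3->X: 25 batches
  S3->Y: 30 batches
  S4->W: 70 batches
Total cost = $655.
(Supply check: S1 ships 35; S2 ships 20; S3 ships 55; S4 ships 70.)

655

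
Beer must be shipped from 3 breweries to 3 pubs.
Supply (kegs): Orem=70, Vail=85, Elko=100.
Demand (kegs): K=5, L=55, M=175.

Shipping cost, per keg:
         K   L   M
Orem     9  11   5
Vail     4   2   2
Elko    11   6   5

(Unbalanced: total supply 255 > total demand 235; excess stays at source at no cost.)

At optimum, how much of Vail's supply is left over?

Minimum-cost shipments:
  Orem–M: 50 × 5 = 250
  Vail–K: 5 × 4 = 20
  Vail–L: 55 × 2 = 110
  Vail–M: 25 × 2 = 50
  Elko–M: 100 × 5 = 500
Total cost = 930.
Vail ships 85 of its 85, leaving 0.

0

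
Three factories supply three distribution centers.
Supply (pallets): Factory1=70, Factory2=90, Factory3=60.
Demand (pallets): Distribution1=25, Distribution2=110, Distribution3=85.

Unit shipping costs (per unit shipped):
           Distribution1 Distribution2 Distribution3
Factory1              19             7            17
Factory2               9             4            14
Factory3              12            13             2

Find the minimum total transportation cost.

1345

A cheapest plan:
  Factory1→Distribution2: 45 pallets
  Factory1→Distribution3: 25 pallets
  Factory2→Distribution1: 25 pallets
  Factory2→Distribution2: 65 pallets
  Factory3→Distribution3: 60 pallets
Total cost = 1345.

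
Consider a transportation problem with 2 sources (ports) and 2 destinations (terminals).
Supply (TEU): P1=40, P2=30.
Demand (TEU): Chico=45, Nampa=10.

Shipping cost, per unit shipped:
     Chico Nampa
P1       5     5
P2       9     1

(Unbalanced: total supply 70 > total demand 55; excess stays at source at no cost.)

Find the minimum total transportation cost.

Optimal allocation:
  P1–Chico: 40 × 5 = 200
  P2–Chico: 5 × 9 = 45
  P2–Nampa: 10 × 1 = 10
Total = 200 + 45 + 10 = 255.

255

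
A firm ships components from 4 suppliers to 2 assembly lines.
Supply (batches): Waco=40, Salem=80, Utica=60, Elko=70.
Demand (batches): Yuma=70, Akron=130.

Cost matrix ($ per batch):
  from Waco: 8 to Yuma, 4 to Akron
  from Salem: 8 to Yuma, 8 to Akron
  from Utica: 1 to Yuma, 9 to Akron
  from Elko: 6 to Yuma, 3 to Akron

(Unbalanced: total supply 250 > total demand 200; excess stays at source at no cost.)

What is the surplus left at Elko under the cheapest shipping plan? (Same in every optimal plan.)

Minimum-cost shipments:
  Waco->Akron: 40 batches
  Salem->Yuma: 10 batches
  Salem->Akron: 20 batches
  Utica->Yuma: 60 batches
  Elko->Akron: 70 batches
Total cost = $670.
Elko ships 70 of its 70, leaving 0.

0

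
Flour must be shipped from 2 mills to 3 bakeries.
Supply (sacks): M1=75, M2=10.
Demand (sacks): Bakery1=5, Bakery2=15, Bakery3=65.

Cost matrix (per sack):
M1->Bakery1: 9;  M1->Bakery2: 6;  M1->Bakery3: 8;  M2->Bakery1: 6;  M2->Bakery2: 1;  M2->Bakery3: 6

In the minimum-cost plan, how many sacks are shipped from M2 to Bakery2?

Solving gives:
  M1→Bakery1: 5 × 9 = 45
  M1→Bakery2: 5 × 6 = 30
  M1→Bakery3: 65 × 8 = 520
  M2→Bakery2: 10 × 1 = 10
Total cost = 605.
So M2→Bakery2 carries 10 sacks.

10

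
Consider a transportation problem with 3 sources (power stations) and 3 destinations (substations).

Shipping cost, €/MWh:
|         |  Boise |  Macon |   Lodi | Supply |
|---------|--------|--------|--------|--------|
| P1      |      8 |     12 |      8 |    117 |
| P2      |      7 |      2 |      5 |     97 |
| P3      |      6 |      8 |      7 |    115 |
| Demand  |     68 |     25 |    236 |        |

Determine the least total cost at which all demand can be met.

Optimal allocation:
  P1 to Lodi: 117 × €8 = €936
  P2 to Macon: 25 × €2 = €50
  P2 to Lodi: 72 × €5 = €360
  P3 to Boise: 68 × €6 = €408
  P3 to Lodi: 47 × €7 = €329
Total = 936 + 50 + 360 + 408 + 329 = €2083.

2083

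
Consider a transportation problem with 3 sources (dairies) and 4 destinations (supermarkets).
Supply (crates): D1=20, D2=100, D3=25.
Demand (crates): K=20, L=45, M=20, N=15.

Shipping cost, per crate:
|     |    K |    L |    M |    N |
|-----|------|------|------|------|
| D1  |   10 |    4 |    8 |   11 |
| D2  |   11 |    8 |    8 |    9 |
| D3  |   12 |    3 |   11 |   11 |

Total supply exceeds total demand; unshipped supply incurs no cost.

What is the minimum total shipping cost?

670

One minimum-cost allocation:
  D1->L: 20 × 4 = 80
  D2->K: 20 × 11 = 220
  D2->M: 20 × 8 = 160
  D2->N: 15 × 9 = 135
  D3->L: 25 × 3 = 75
Total = 80 + 220 + 160 + 135 + 75 = 670.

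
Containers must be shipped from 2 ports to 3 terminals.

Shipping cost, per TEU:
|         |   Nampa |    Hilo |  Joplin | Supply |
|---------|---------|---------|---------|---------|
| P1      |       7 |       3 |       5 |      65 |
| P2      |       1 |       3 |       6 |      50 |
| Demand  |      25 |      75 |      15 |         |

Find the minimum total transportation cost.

Optimal allocation:
  P1->Hilo: 50 × 3 = 150
  P1->Joplin: 15 × 5 = 75
  P2->Nampa: 25 × 1 = 25
  P2->Hilo: 25 × 3 = 75
Total = 150 + 75 + 25 + 75 = 325.
(Supply check: P1 ships 65; P2 ships 50.)

325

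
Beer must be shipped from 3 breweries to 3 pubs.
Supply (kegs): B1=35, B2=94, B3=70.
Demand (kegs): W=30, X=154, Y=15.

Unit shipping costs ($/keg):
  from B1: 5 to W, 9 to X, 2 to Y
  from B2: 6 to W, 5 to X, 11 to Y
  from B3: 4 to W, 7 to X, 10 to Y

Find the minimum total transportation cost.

A cheapest plan:
  B1–W: 20 kegs
  B1–Y: 15 kegs
  B2–X: 94 kegs
  B3–W: 10 kegs
  B3–X: 60 kegs
Total cost = $1060.

1060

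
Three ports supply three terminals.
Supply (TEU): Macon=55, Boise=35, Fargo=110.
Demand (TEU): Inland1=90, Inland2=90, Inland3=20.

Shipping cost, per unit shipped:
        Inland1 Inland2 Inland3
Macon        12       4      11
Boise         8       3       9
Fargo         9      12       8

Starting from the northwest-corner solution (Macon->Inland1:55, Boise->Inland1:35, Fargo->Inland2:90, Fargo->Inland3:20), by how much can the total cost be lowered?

Current plan cost = 55·12 + 35·8 + 90·12 + 20·8 = 2180.
Optimal plan:
  Macon→Inland2: 55 TEU
  Boise→Inland2: 35 TEU
  Fargo→Inland1: 90 TEU
  Fargo→Inland3: 20 TEU
Optimal cost = 1295.
Saving = 2180 − 1295 = 885.

885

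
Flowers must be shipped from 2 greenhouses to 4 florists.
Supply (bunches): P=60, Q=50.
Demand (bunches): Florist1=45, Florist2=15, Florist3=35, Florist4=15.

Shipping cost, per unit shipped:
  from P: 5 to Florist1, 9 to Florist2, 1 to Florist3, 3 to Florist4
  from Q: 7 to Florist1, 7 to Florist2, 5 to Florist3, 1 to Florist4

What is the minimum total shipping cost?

420

One minimum-cost allocation:
  P–Florist1: 25 × 5 = 125
  P–Florist3: 35 × 1 = 35
  Q–Florist1: 20 × 7 = 140
  Q–Florist2: 15 × 7 = 105
  Q–Florist4: 15 × 1 = 15
Total = 125 + 35 + 140 + 105 + 15 = 420.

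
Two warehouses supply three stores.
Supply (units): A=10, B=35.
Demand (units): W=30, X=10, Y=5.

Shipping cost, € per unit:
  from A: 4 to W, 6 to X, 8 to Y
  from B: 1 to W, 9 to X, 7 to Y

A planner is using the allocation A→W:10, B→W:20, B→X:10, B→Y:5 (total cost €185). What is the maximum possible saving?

60

Current plan cost = 10·4 + 20·1 + 10·9 + 5·7 = €185.
Optimal plan:
  A to X: 10 × €6 = €60
  B to W: 30 × €1 = €30
  B to Y: 5 × €7 = €35
Optimal cost = €125.
Saving = 185 − 125 = €60.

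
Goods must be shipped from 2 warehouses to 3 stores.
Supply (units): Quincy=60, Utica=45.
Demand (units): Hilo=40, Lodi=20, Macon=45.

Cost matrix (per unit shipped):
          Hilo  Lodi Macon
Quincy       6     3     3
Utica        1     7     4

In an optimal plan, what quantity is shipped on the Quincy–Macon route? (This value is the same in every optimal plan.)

Solving gives:
  Quincy->Lodi: 20 units
  Quincy->Macon: 40 units
  Utica->Hilo: 40 units
  Utica->Macon: 5 units
Total cost = 240.
So Quincy→Macon carries 40 units.

40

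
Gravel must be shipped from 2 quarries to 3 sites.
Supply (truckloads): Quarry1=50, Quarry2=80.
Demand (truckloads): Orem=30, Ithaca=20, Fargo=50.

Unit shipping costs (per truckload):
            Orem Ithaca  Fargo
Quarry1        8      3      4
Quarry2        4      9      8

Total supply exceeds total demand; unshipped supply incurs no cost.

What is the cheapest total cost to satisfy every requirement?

460

Optimal allocation:
  Quarry1→Ithaca: 20 × 3 = 60
  Quarry1→Fargo: 30 × 4 = 120
  Quarry2→Orem: 30 × 4 = 120
  Quarry2→Fargo: 20 × 8 = 160
Total = 60 + 120 + 120 + 160 = 460.
(Supply check: Quarry1 ships 50; Quarry2 ships 50.)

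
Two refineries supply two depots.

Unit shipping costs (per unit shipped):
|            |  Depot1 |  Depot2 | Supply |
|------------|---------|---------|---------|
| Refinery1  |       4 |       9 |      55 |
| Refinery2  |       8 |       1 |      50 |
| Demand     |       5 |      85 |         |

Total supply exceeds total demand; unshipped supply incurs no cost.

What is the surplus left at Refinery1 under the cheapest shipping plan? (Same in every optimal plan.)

15

Minimum-cost shipments:
  Refinery1–Depot1: 5 kL
  Refinery1–Depot2: 35 kL
  Refinery2–Depot2: 50 kL
Total cost = 385.
Refinery1 ships 40 of its 55, leaving 15.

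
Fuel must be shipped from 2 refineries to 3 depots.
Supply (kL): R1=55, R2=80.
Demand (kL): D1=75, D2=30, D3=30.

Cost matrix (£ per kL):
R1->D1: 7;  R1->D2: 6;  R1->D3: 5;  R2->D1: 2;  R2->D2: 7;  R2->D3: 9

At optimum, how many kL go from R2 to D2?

The minimum-cost plan:
  R1→D2: 25 × £6 = £150
  R1→D3: 30 × £5 = £150
  R2→D1: 75 × £2 = £150
  R2→D2: 5 × £7 = £35
Total cost = £485.
So R2→D2 carries 5 kL.

5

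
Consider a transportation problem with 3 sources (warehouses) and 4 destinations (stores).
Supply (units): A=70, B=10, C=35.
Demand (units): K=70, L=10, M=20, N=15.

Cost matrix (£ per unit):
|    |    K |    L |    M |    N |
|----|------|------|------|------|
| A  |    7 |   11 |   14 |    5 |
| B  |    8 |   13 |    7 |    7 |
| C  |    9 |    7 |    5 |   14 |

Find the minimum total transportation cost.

Optimal allocation:
  A->K: 55 × £7 = £385
  A->N: 15 × £5 = £75
  B->K: 10 × £8 = £80
  C->K: 5 × £9 = £45
  C->L: 10 × £7 = £70
  C->M: 20 × £5 = £100
Total = 385 + 75 + 80 + 45 + 70 + 100 = £755.

755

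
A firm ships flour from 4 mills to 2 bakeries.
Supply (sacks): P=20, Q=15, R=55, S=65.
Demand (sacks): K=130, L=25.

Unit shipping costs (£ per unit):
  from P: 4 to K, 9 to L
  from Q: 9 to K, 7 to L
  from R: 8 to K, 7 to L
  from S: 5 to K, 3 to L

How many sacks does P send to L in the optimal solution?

Solving gives:
  P→K: 20 × £4 = £80
  Q→K: 15 × £9 = £135
  R→K: 55 × £8 = £440
  S→K: 40 × £5 = £200
  S→L: 25 × £3 = £75
Total cost = £930.
The route P→L is not used.

0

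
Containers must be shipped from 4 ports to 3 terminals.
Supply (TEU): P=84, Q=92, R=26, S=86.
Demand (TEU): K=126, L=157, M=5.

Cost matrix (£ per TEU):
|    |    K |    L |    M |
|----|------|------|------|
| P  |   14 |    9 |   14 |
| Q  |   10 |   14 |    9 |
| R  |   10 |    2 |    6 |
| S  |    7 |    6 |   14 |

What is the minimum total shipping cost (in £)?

Optimal allocation:
  P–L: 84 × £9 = £756
  Q–K: 87 × £10 = £870
  Q–M: 5 × £9 = £45
  R–L: 26 × £2 = £52
  S–K: 39 × £7 = £273
  S–L: 47 × £6 = £282
Total = 756 + 870 + 45 + 52 + 273 + 282 = £2278.
(Supply check: P ships 84; Q ships 92; R ships 26; S ships 86.)

2278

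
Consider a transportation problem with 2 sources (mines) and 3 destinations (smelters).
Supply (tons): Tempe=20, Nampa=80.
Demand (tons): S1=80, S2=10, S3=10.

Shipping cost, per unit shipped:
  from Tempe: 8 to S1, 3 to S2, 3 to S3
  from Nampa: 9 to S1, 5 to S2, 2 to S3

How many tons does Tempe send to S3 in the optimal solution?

The minimum-cost plan:
  Tempe->S1: 10 × 8 = 80
  Tempe->S2: 10 × 3 = 30
  Nampa->S1: 70 × 9 = 630
  Nampa->S3: 10 × 2 = 20
Total cost = 760.
The route Tempe→S3 is not used.

0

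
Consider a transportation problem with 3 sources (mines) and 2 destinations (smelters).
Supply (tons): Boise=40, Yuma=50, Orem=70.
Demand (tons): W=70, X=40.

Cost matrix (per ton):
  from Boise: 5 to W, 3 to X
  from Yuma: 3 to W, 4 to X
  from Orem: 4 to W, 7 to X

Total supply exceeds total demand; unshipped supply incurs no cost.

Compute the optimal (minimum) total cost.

An optimal shipping plan:
  Boise->X: 40 × 3 = 120
  Yuma->W: 50 × 3 = 150
  Orem->W: 20 × 4 = 80
Total = 120 + 150 + 80 = 350.

350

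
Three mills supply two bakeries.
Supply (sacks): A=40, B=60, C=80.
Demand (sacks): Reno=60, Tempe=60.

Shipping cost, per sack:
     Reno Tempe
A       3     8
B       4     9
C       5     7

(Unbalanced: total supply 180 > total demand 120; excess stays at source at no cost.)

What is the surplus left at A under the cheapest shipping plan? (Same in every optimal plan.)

Minimum-cost shipments:
  A–Reno: 40 × 3 = 120
  B–Reno: 20 × 4 = 80
  C–Tempe: 60 × 7 = 420
Total cost = 620.
A ships 40 of its 40, leaving 0.

0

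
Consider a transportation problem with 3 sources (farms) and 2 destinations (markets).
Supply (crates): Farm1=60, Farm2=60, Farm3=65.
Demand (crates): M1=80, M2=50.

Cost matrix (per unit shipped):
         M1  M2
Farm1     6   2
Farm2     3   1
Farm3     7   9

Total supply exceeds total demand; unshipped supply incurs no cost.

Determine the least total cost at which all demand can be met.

410

One minimum-cost allocation:
  Farm1–M1: 10 × 6 = 60
  Farm1–M2: 50 × 2 = 100
  Farm2–M1: 60 × 3 = 180
  Farm3–M1: 10 × 7 = 70
Total = 60 + 100 + 180 + 70 = 410.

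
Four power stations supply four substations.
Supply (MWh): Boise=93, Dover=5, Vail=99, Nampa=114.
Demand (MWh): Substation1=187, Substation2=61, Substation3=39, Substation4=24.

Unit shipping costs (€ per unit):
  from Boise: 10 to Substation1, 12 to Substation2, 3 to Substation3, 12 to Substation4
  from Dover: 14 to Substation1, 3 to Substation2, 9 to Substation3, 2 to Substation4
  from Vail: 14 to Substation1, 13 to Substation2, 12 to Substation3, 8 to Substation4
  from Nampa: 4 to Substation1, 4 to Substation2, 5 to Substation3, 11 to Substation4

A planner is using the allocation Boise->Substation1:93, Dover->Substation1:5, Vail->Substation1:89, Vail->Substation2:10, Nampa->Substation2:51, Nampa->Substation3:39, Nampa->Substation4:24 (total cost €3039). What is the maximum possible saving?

Current plan cost = 93·10 + 5·14 + 89·14 + 10·13 + 51·4 + 39·5 + 24·11 = €3039.
Optimal plan:
  Boise–Substation1: 54 × €10 = €540
  Boise–Substation3: 39 × €3 = €117
  Dover–Substation2: 5 × €3 = €15
  Vail–Substation1: 19 × €14 = €266
  Vail–Substation2: 56 × €13 = €728
  Vail–Substation4: 24 × €8 = €192
  Nampa–Substation1: 114 × €4 = €456
Optimal cost = €2314.
Saving = 3039 − 2314 = €725.

725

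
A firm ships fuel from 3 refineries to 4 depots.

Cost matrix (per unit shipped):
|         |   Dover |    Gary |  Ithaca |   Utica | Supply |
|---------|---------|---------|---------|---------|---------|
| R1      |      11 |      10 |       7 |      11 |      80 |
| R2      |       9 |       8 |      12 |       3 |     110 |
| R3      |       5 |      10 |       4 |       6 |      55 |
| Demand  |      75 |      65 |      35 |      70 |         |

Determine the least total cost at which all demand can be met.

1520

A cheapest plan:
  R1→Gary: 45 kL
  R1→Ithaca: 35 kL
  R2→Dover: 20 kL
  R2→Gary: 20 kL
  R2→Utica: 70 kL
  R3→Dover: 55 kL
Total cost = 1520.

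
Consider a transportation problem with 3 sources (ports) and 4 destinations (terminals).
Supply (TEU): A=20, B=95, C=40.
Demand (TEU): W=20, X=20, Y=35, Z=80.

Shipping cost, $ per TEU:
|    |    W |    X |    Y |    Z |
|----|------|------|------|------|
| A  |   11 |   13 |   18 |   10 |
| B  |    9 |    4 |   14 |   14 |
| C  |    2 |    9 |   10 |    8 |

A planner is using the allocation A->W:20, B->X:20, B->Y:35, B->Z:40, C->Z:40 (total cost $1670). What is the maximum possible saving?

Current plan cost = 20·11 + 20·4 + 35·14 + 40·14 + 40·8 = $1670.
Optimal plan:
  A to Z: 20 × $10 = $200
  B to X: 20 × $4 = $80
  B to Y: 35 × $14 = $490
  B to Z: 40 × $14 = $560
  C to W: 20 × $2 = $40
  C to Z: 20 × $8 = $160
Optimal cost = $1530.
Saving = 1670 − 1530 = $140.

140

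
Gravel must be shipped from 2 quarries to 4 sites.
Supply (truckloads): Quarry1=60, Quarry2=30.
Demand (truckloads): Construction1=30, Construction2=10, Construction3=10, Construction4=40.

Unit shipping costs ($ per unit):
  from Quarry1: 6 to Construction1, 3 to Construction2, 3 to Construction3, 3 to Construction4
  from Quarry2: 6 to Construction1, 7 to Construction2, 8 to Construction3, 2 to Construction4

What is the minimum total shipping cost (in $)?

An optimal shipping plan:
  Quarry1–Construction1: 30 × $6 = $180
  Quarry1–Construction2: 10 × $3 = $30
  Quarry1–Construction3: 10 × $3 = $30
  Quarry1–Construction4: 10 × $3 = $30
  Quarry2–Construction4: 30 × $2 = $60
Total = 180 + 30 + 30 + 30 + 60 = $330.

330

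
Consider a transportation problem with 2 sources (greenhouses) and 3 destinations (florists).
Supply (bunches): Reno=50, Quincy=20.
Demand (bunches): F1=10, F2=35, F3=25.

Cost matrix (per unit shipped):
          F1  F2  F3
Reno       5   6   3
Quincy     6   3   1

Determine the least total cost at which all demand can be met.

An optimal shipping plan:
  Reno to F1: 10 × 5 = 50
  Reno to F2: 15 × 6 = 90
  Reno to F3: 25 × 3 = 75
  Quincy to F2: 20 × 3 = 60
Total = 50 + 90 + 75 + 60 = 275.

275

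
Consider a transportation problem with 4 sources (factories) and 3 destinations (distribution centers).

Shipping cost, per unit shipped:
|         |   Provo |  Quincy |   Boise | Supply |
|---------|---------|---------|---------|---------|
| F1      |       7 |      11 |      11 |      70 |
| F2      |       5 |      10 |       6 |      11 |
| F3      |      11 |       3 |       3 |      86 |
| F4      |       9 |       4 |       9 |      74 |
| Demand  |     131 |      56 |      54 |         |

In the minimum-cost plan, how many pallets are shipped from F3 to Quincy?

Optimal shipments:
  F1–Provo: 70 × 7 = 490
  F2–Provo: 11 × 5 = 55
  F3–Quincy: 32 × 3 = 96
  F3–Boise: 54 × 3 = 162
  F4–Provo: 50 × 9 = 450
  F4–Quincy: 24 × 4 = 96
Total cost = 1349.
So F3→Quincy carries 32 pallets.

32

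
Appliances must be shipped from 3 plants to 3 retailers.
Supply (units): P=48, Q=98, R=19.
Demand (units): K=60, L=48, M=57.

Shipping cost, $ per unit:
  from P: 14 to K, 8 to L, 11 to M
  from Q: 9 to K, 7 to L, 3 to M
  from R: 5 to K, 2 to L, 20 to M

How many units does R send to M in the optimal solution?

The minimum-cost plan:
  P->L: 48 × $8 = $384
  Q->K: 41 × $9 = $369
  Q->M: 57 × $3 = $171
  R->K: 19 × $5 = $95
Total cost = $1019.
The route R→M is not used.

0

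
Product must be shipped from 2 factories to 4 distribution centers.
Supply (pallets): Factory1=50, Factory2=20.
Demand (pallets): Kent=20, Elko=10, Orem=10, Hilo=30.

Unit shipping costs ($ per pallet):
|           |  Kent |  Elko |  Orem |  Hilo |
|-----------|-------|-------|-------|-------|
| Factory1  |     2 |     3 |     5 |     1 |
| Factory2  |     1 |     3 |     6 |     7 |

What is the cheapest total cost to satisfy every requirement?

An optimal shipping plan:
  Factory1->Elko: 10 × $3 = $30
  Factory1->Orem: 10 × $5 = $50
  Factory1->Hilo: 30 × $1 = $30
  Factory2->Kent: 20 × $1 = $20
Total = 30 + 50 + 30 + 20 = $130.
(Supply check: Factory1 ships 50; Factory2 ships 20.)

130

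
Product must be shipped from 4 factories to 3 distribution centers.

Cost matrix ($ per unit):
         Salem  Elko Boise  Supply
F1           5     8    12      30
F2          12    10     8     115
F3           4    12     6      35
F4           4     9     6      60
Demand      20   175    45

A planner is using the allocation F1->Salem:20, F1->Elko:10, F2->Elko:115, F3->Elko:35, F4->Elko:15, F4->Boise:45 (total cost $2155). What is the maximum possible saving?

Current plan cost = 20·5 + 10·8 + 115·10 + 35·12 + 15·9 + 45·6 = $2155.
Optimal plan:
  F1 to Elko: 30 pallets
  F2 to Elko: 115 pallets
  F3 to Salem: 20 pallets
  F3 to Boise: 15 pallets
  F4 to Elko: 30 pallets
  F4 to Boise: 30 pallets
Optimal cost = $2010.
Saving = 2155 − 2010 = $145.

145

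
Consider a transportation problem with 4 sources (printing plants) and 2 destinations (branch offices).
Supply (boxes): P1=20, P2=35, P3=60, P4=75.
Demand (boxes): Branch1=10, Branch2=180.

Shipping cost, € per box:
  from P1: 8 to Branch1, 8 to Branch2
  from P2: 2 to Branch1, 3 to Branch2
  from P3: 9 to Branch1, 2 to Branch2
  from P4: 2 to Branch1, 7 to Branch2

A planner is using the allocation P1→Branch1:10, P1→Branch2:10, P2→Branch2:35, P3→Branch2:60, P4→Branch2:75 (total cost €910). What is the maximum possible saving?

Current plan cost = 10·8 + 10·8 + 35·3 + 60·2 + 75·7 = €910.
Optimal plan:
  P1→Branch2: 20 × €8 = €160
  P2→Branch2: 35 × €3 = €105
  P3→Branch2: 60 × €2 = €120
  P4→Branch1: 10 × €2 = €20
  P4→Branch2: 65 × €7 = €455
Optimal cost = €860.
Saving = 910 − 860 = €50.

50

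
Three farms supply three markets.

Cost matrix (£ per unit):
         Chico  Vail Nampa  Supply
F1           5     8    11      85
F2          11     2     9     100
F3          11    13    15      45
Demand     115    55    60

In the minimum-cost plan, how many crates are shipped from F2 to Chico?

0

The minimum-cost plan:
  F1->Chico: 85 × £5 = £425
  F2->Vail: 55 × £2 = £110
  F2->Nampa: 45 × £9 = £405
  F3->Chico: 30 × £11 = £330
  F3->Nampa: 15 × £15 = £225
Total cost = £1495.
The route F2→Chico is not used.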